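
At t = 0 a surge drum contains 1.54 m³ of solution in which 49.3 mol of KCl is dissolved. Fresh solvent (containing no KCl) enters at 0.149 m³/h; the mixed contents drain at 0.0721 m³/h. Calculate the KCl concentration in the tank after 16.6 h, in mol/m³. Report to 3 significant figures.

Total volume: dV/dt = Q_in − Q_out = 0.076900 m³/h, so V(t) = 1.54 + 0.076900 t and V(16.6) = 2.8165 m³.
Solute balance: dm/dt = 0 − Q_out C = −Q_out m/V(t).
Separate: dm/m = −Q_out dt/V(t) ⇒ ln(m/m₀) = −(Q_out/(Q_in−Q_out)) ln(V/V₀).
m = m₀ (V₀/V)^(Q_out/(Q_in−Q_out)) = 49.3 × (1.54/2.8165)^(0.93758) = 27.991 mol.
C = m/V = 27.991/2.8165 = 9.9381 mol/m³.

9.94 mol/m³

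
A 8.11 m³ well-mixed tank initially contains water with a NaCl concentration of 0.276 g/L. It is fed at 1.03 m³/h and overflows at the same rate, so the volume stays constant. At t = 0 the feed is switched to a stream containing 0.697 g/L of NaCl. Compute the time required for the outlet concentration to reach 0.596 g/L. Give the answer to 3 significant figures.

11.2 h

Species balance: V dC/dt = Q(C_in − C) ⇒ τ = V/Q = 7.8738 h.
C(t) = C_in + (C₀ − C_in) e^(−t/τ). Set C = 0.596 and solve for t:
e^(−t/τ) = (C − C_in)/(C₀ − C_in) = (0.596 − 0.697)/(0.276 − 0.697) = 0.23990
t = −τ ln(…) = 7.8738 × 1.4275 = 11.240 h.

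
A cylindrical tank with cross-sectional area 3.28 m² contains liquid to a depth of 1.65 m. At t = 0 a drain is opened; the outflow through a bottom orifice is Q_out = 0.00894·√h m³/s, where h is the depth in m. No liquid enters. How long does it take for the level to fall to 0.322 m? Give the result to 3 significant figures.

Unsteady balance on liquid volume: A dh/dt = −0.00894 √h.
Separate and integrate: 2(√h − √h₀) = −(0.00894/A) t.
t = 2A(√h₀ − √h)/0.00894 = 2·3.28·(√1.65 − √0.322)/0.00894
  = 6.5600 × (1.2845 − 0.56745) / 0.00894 = 526.17 s.

526 s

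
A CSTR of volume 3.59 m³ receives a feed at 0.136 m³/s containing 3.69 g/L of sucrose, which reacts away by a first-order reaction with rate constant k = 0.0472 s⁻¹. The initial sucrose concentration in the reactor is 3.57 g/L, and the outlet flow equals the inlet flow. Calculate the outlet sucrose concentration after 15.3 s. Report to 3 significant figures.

Species balance: V dC/dt = Q C_in − Q C − k V C.
This is linear with rate a = Q/V + k = 0.085083 s⁻¹.
C_ss = Q C_in/(Q + kV) = 1.6430 g/L; C(t) = C_ss + (C₀ − C_ss) e^(−a t).
C(15.3) = 1.6430 + (1.9270)·e^(−0.085083·15.3) = 1.6430 + (1.9270)·0.27205 = 2.1672 g/L.

2.17 g/L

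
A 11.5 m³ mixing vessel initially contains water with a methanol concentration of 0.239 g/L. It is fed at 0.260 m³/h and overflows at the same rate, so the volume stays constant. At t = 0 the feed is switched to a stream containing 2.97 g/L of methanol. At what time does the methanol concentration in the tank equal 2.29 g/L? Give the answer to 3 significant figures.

61.5 h

Species balance: V dC/dt = Q(C_in − C) ⇒ τ = V/Q = 44.231 h.
C(t) = C_in + (C₀ − C_in) e^(−t/τ). Set C = 2.29 and solve for t:
e^(−t/τ) = (C − C_in)/(C₀ − C_in) = (2.29 − 2.97)/(0.239 − 2.97) = 0.24899
t = −τ ln(…) = 44.231 × 1.3903 = 61.495 h.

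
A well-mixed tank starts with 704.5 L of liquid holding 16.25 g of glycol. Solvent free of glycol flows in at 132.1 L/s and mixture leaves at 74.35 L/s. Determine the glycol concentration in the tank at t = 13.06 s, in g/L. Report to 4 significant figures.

0.004365 g/L

Total volume: dV/dt = Q_in − Q_out = 57.7500 L/s, so V(t) = 704.5 + 57.7500 t and V(13.06) = 1458.72 L.
Solute balance: dm/dt = 0 − Q_out C = −Q_out m/V(t).
Separate: dm/m = −Q_out dt/V(t) ⇒ ln(m/m₀) = −(Q_out/(Q_in−Q_out)) ln(V/V₀).
m = m₀ (V₀/V)^(Q_out/(Q_in−Q_out)) = 16.25 × (704.5/1458.72)^(1.28745) = 6.36657 g.
C = m/V = 6.36657/1458.72 = 0.00436450 g/L.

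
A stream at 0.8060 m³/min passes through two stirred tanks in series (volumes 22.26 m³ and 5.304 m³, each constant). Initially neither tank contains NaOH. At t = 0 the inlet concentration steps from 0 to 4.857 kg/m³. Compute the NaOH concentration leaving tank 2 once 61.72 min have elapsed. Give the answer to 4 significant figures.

Time constants: τᵢ = Vᵢ/Q for each well-mixed tank.
τ₁ = 22.26/0.8060 = 27.6179 min; τ₂ = 5.304/0.8060 = 6.58065 min.
Solving the cascade with C₁(0)=C₂(0)=0 gives C₂(t) = C_in[1 − (τ₁ e^(−t/τ₁) − τ₂ e^(−t/τ₂))/(τ₁ − τ₂)].
At t = 61.72: e^(−t/τ₁) = 0.107015, e^(−t/τ₂) = 8.44780e-05.
C₂ = 4.857·[1 − (27.6179·0.107015 − 6.58065·8.44780e-05)/(21.0372)] = 4.857·0.859536 = 4.17477 kg/m³.

4.175 kg/m³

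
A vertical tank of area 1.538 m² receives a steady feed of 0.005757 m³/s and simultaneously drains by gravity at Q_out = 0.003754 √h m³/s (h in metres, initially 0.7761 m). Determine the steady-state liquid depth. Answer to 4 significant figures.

2.352 m

Level balance: A dh/dt = 0.005757 − 0.003754 √h. Setting dh/dt = 0:
Q_in = 0.003754 √h_ss ⇒ √h_ss = 0.005757/0.003754 = 1.53356.
h_ss = 1.53356² = 2.35182 m. (Since h₀ = 0.7761 m < h_ss, the level will rise toward this value.)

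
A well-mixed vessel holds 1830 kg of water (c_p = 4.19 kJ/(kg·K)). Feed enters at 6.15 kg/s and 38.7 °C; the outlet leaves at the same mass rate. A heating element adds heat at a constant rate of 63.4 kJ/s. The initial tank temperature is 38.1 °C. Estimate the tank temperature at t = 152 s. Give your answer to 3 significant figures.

39.3 °C

M c_p dT/dt = ṁ c_p (T_in − T) + Q̇.
τ = M/ṁ = 297.56 s; T_ss = T_in + Q̇/(ṁ c_p) = 38.7 + 63.4/(6.15·4.19) = 41.160 °C.
T approaches T_ss exponentially: T(t) = T_ss + (T₀ − T_ss) e^(−t/τ).
T(152) = 41.160 + (-3.0604)·e^(−152/297.56) = 41.160 + (-3.0604)·0.60000 = 39.324 °C.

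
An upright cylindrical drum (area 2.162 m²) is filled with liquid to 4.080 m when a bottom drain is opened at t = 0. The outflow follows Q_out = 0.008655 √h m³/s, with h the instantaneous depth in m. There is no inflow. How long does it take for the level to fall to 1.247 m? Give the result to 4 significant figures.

With no inflow, A dh/dt = −0.008655 √h.
This is separable: 2 d(√h)/dt = −0.008655/A, so √h = √h₀ − (0.008655/(2A)) t.
t = 2A(√h₀ − √h)/0.008655 = 2·2.162·(√4.080 − √1.247)/0.008655
  = 4.32400 × (2.01990 − 1.11669) / 0.008655 = 451.239 s.

451.2 s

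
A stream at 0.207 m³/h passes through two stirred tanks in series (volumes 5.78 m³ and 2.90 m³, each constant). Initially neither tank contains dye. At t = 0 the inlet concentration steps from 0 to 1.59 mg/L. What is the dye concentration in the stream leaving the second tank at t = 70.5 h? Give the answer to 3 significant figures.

Species balance on tank i: dCᵢ/dt = (Cᵢ₋₁ − Cᵢ)/τᵢ with τᵢ = Vᵢ/Q.
τ₁ = 5.78/0.207 = 27.923 h; τ₂ = 2.90/0.207 = 14.010 h.
Solving the cascade with C₁(0)=C₂(0)=0 gives C₂(t) = C_in[1 − (τ₁ e^(−t/τ₁) − τ₂ e^(−t/τ₂))/(τ₁ − τ₂)].
At t = 70.5: e^(−t/τ₁) = 0.080072, e^(−t/τ₂) = 0.0065242.
C₂ = 1.59·[1 − (27.923·0.080072 − 14.010·0.0065242)/(13.913)] = 1.59·0.84587 = 1.3449 mg/L.

1.34 mg/L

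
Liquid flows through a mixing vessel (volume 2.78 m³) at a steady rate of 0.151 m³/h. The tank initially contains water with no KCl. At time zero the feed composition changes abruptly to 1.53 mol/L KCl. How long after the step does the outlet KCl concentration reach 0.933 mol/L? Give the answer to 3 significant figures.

17.3 h

Species balance: V dC/dt = Q(C_in − C) ⇒ τ = V/Q = 18.411 h.
C(t) = C_in + (C₀ − C_in) e^(−t/τ). Set C = 0.933 and solve for t:
e^(−t/τ) = (C − C_in)/(C₀ − C_in) = (0.933 − 1.53)/(0 − 1.53) = 0.39020
t = −τ ln(…) = 18.411 × 0.94111 = 17.326 h.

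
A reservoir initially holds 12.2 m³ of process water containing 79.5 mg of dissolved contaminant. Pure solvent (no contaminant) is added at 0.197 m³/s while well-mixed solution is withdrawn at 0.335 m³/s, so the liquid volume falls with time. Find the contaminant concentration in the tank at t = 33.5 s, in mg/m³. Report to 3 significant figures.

Let m(t) be the amount of contaminant. Volume: V(t) = V₀ + (Q_in − Q_out) t = 12.2 − 0.13800 t; V(33.5) = 7.5770 m³.
Species balance (pure solvent in): dm/dt = −Q_out · m/V(t).
Separate: dm/m = −Q_out dt/V(t) ⇒ ln(m/m₀) = −(Q_out/(Q_in−Q_out)) ln(V/V₀).
m = m₀ (V₀/V)^(Q_out/(Q_in−Q_out)) = 79.5 × (12.2/7.5770)^(-2.4275) = 25.015 mg.
C = m/V = 25.015/7.5770 = 3.3014 mg/m³.

3.30 mg/m³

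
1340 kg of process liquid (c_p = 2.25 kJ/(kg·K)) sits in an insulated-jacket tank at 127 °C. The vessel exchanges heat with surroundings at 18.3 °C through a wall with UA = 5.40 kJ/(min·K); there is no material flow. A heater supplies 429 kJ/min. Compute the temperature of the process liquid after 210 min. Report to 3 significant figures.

118 °C

M c_p dT/dt = −UA(T − T_amb) + Q̇.
dT/dt = (T_ss − T)/τ with T_ss = T_amb + Q̇/UA = 18.3 + 429/5.40 = 97.744 °C, τ = M c_p/UA = 1340·2.25/5.40 = 558.33 min.
Solution: T(t) = T_ss + (T₀ − T_ss) e^(−t/τ).
T(210) = 97.744 + (29.256)·0.68652 = 117.83 °C.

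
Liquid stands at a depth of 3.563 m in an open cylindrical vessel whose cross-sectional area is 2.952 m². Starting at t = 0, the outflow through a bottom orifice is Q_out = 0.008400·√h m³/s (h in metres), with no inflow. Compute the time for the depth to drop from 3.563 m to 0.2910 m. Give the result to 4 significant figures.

947.6 s

With no inflow, A dh/dt = −0.008400 √h.
This is separable: 2 d(√h)/dt = −0.008400/A, so √h = √h₀ − (0.008400/(2A)) t.
t = 2A(√h₀ − √h)/0.008400 = 2·2.952·(√3.563 − √0.2910)/0.008400
  = 5.90400 × (1.88759 − 0.539444) / 0.008400 = 947.555 s.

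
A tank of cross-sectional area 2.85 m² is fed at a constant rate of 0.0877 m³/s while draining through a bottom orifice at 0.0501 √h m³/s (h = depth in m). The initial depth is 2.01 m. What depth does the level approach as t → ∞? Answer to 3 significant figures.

3.06 m

Level balance: A dh/dt = 0.0877 − 0.0501 √h. Setting dh/dt = 0:
Q_in = 0.0501 √h_ss ⇒ √h_ss = 0.0877/0.0501 = 1.7505.
h_ss = 1.7505² = 3.0642 m. (Since h₀ = 2.01 m < h_ss, the level will rise toward this value.)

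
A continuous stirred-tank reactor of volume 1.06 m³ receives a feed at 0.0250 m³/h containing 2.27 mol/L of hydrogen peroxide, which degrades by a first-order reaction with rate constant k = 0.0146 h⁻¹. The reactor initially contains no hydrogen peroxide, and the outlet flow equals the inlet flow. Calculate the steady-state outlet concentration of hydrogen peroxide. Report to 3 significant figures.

1.40 mol/L

Species balance: V dC/dt = Q C_in − Q C − k V C.
Steady state (dC/dt = 0): C_ss = Q C_in/(Q + kV) = C_in/(1 + kV/Q).
C_ss = 0.0250·2.27/(0.0250 + 0.0146·1.06) = 0.056750/0.040476 = 1.4021 mol/L.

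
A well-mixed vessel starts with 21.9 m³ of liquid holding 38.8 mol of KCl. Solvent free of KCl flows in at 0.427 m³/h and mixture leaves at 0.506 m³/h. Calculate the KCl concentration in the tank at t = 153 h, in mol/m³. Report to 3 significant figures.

0.0231 mol/m³

Let m(t) be the amount of KCl. Volume: V(t) = V₀ + (Q_in − Q_out) t = 21.9 − 0.079000 t; V(153) = 9.8130 m³.
No KCl enters, so dm/dt = −Q_out · (m/V).
dm/m = −Q_out dt/(V₀ − 0.079000 t); integrating gives ln(m/m₀) = −(Q_out/(Q_in−Q_out)) ln(V/V₀).
m = m₀ (V₀/V)^(Q_out/(Q_in−Q_out)) = 38.8 × (21.9/9.8130)^(-6.4051) = 0.22686 mol.
C = m/V = 0.22686/9.8130 = 0.023118 mol/m³.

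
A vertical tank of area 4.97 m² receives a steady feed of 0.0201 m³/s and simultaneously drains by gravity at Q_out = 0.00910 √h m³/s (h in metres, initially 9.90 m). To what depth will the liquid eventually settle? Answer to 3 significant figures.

A dh/dt = Q_in − 0.00910 √h. Steady state requires inflow = outflow:
Q_in = 0.00910 √h_ss ⇒ √h_ss = 0.0201/0.00910 = 2.2088.
h_ss = 2.2088² = 4.8788 m. (Since h₀ = 9.90 m > h_ss, the level will fall toward this value.)

4.88 m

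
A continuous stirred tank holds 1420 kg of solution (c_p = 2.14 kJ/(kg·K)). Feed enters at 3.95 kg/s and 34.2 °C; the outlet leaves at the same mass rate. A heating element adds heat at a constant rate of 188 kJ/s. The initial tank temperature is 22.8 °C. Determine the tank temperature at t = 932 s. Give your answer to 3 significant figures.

M c_p dT/dt = ṁ c_p (T_in − T) + Q̇.
τ = M/ṁ = 359.49 s; T_ss = T_in + Q̇/(ṁ c_p) = 34.2 + 188/(3.95·2.14) = 56.441 °C.
T approaches T_ss exponentially: T(t) = T_ss + (T₀ − T_ss) e^(−t/τ).
T(932) = 56.441 + (-33.641)·e^(−932/359.49) = 56.441 + (-33.641)·0.074830 = 53.923 °C.

53.9 °C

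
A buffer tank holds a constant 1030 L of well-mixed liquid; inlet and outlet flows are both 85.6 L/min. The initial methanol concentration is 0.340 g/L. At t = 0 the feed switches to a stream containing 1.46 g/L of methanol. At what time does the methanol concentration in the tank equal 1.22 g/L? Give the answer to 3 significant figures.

18.5 min

Species balance: V dC/dt = Q(C_in − C) ⇒ τ = V/Q = 12.033 min.
C(t) = C_in + (C₀ − C_in) e^(−t/τ). Set C = 1.22 and solve for t:
e^(−t/τ) = (C − C_in)/(C₀ − C_in) = (1.22 − 1.46)/(0.340 − 1.46) = 0.21429
t = −τ ln(…) = 12.033 × 1.5404 = 18.536 min.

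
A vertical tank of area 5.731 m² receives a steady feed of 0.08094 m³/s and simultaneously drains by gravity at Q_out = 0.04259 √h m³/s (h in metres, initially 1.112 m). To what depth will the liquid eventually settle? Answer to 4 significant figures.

A dh/dt = Q_in − 0.04259 √h. Steady state requires inflow = outflow:
Q_in = 0.04259 √h_ss ⇒ √h_ss = 0.08094/0.04259 = 1.90045.
h_ss = 1.90045² = 3.61170 m. (Since h₀ = 1.112 m < h_ss, the level will rise toward this value.)

3.612 m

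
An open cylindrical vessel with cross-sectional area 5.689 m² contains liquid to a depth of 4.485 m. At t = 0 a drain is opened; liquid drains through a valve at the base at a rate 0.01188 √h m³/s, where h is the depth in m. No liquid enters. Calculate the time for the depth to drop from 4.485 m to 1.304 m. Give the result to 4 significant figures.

With no inflow, A dh/dt = −0.01188 √h.
Separate and integrate: 2(√h − √h₀) = −(0.01188/A) t.
t = 2A(√h₀ − √h)/0.01188 = 2·5.689·(√4.485 − √1.304)/0.01188
  = 11.3780 × (2.11778 − 1.14193) / 0.01188 = 934.618 s.

934.6 s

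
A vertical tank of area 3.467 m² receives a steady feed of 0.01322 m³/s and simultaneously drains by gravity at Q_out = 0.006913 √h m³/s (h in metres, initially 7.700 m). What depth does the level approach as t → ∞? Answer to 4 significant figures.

3.657 m

A dh/dt = Q_in − 0.006913 √h. Steady state requires inflow = outflow:
Q_in = 0.006913 √h_ss ⇒ √h_ss = 0.01322/0.006913 = 1.91234.
h_ss = 1.91234² = 3.65704 m. (Since h₀ = 7.700 m > h_ss, the level will fall toward this value.)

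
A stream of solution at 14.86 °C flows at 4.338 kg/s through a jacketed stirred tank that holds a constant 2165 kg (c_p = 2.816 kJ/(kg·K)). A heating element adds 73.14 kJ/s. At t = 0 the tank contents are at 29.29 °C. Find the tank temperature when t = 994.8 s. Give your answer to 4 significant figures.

Unsteady energy balance on the tank contents: M c_p dT/dt = ṁ c_p (T_in − T) + 73.14.
Rearrange: dT/dt = (T_ss − T)/τ with τ = M/ṁ = 499.078 s and T_ss = T_in + Q̇/(ṁ c_p) = 20.8473 °C.
T approaches T_ss exponentially: T(t) = T_ss + (T₀ − T_ss) e^(−t/τ).
T(994.8) = 20.8473 + (8.44268)·e^(−994.8/499.078) = 20.8473 + (8.44268)·0.136248 = 21.9976 °C.

22.00 °C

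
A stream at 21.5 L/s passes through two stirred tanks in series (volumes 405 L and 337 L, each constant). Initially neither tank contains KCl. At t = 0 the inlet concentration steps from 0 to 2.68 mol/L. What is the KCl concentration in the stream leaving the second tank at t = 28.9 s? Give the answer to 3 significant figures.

1.34 mol/L

Each tank obeys Vᵢ dCᵢ/dt = Q(Cᵢ₋₁ − Cᵢ), so τᵢ = Vᵢ/Q.
τ₁ = 405/21.5 = 18.837 s; τ₂ = 337/21.5 = 15.674 s.
Solving the cascade with C₁(0)=C₂(0)=0 gives C₂(t) = C_in[1 − (τ₁ e^(−t/τ₁) − τ₂ e^(−t/τ₂))/(τ₁ − τ₂)].
At t = 28.9: e^(−t/τ₁) = 0.21563, e^(−t/τ₂) = 0.15822.
C₂ = 2.68·[1 − (18.837·0.21563 − 15.674·0.15822)/(3.1628)] = 2.68·0.49986 = 1.3396 mol/L.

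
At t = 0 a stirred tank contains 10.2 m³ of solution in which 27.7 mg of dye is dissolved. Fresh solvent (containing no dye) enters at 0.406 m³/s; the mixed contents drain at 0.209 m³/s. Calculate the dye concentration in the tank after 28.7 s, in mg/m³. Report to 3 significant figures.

Total volume: dV/dt = Q_in − Q_out = 0.19700 m³/s, so V(t) = 10.2 + 0.19700 t and V(28.7) = 15.854 m³.
No dye enters, so dm/dt = −Q_out · (m/V).
Separate: dm/m = −Q_out dt/V(t) ⇒ ln(m/m₀) = −(Q_out/(Q_in−Q_out)) ln(V/V₀).
m = m₀ (V₀/V)^(Q_out/(Q_in−Q_out)) = 27.7 × (10.2/15.854)^(1.0609) = 17.349 mg.
C = m/V = 17.349/15.854 = 1.0943 mg/m³.

1.09 mg/m³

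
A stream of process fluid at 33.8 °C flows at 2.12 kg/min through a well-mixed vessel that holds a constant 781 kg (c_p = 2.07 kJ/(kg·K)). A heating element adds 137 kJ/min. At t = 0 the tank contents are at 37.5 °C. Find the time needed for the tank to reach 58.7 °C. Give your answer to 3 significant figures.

M c_p dT/dt = ṁ c_p (T_in − T) + Q̇.
τ = M/ṁ = 368.40 min; T_ss = T_in + Q̇/(ṁ c_p) = 65.019 °C.
T(t) = T_ss + (T₀ − T_ss) e^(−t/τ). Set T = 58.7:
e^(−t/τ) = (58.7 − 65.019)/(37.5 − 65.019) = 0.22961
t = −368.40 · ln(0.22961) = 542.04 min.

542 min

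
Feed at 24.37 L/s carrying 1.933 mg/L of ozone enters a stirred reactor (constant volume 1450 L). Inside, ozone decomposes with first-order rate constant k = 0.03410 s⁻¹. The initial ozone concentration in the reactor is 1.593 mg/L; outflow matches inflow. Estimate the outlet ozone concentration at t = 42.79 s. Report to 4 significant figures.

V dC/dt = Q(C_in − C) − k V C.
dC/dt = (Q/V) C_in − (Q/V + k) C; effective rate a = Q/V + k = 0.0168069 + 0.03410 = 0.0509069 s⁻¹.
C_ss = Q C_in/(Q + kV) = 0.638179 mg/L; C(t) = C_ss + (C₀ − C_ss) e^(−a t).
C(42.79) = 0.638179 + (0.954821)·e^(−0.0509069·42.79) = 0.638179 + (0.954821)·0.113233 = 0.746297 mg/L.

0.7463 mg/L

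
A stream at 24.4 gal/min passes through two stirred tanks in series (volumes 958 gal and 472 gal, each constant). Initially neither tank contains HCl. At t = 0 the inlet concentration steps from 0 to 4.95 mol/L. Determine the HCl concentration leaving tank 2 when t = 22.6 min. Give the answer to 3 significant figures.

0.957 mol/L

Species balance on tank i: dCᵢ/dt = (Cᵢ₋₁ − Cᵢ)/τᵢ with τᵢ = Vᵢ/Q.
τ₁ = 958/24.4 = 39.262 min; τ₂ = 472/24.4 = 19.344 min.
Tank 1: C₁ = C_in(1 − e^(−t/τ₁)). Tank 2 (τ₁ ≠ τ₂): C₂ = C_in[1 − (τ₁ e^(−t/τ₁) − τ₂ e^(−t/τ₂))/(τ₁ − τ₂)].
At t = 22.6: e^(−t/τ₁) = 0.56236, e^(−t/τ₂) = 0.31089.
C₂ = 4.95·[1 − (39.262·0.56236 − 19.344·0.31089)/(19.918)] = 4.95·0.19342 = 0.95743 mol/L.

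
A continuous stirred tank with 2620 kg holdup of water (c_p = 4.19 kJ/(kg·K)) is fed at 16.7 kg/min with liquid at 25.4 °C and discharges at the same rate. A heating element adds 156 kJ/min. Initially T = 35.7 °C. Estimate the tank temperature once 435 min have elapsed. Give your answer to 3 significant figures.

28.1 °C

M c_p dT/dt = ṁ c_p (T_in − T) + Q̇.
τ = M/ṁ = 156.89 min; T_ss = T_in + Q̇/(ṁ c_p) = 25.4 + 156/(16.7·4.19) = 27.629 °C.
Solution: T(t) = T_ss + (T₀ − T_ss) e^(−t/τ).
T(435) = 27.629 + (8.0706)·e^(−435/156.89) = 27.629 + (8.0706)·0.062492 = 28.134 °C.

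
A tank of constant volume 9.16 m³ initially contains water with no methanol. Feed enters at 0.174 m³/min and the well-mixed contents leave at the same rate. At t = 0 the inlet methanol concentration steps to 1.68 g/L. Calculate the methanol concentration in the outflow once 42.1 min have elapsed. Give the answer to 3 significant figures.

Transient balance on the dissolved component: V dC/dt = Q(C_in − C).
Time constant τ = V/Q = 9.16/0.174 = 52.644 min.
C approaches C_in exponentially: C(t) = C_in + (C₀ − C_in) e^(−t/τ).
C(42.1) = 1.68 + (0 − 1.68)·e^(−42.1/52.644) = 1.68 + (-1.6800)·0.44946 = 0.92491 g/L.

0.925 g/L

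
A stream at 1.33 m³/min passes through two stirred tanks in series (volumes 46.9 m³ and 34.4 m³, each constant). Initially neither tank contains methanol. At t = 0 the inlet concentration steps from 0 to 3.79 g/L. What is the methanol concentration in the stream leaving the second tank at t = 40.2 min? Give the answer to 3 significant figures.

1.45 g/L

Time constants: τᵢ = Vᵢ/Q for each well-mixed tank.
τ₁ = 46.9/1.33 = 35.263 min; τ₂ = 34.4/1.33 = 25.865 min.
Solving the cascade with C₁(0)=C₂(0)=0 gives C₂(t) = C_in[1 − (τ₁ e^(−t/τ₁) − τ₂ e^(−t/τ₂))/(τ₁ − τ₂)].
At t = 40.2: e^(−t/τ₁) = 0.31982, e^(−t/τ₂) = 0.21135.
C₂ = 3.79·[1 − (35.263·0.31982 − 25.865·0.21135)/(9.3985)] = 3.79·0.38167 = 1.4465 g/L.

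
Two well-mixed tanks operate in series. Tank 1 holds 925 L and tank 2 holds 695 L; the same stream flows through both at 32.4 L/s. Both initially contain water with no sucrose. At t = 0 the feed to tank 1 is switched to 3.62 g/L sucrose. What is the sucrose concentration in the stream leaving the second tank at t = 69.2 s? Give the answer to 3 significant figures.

Species balance on tank i: dCᵢ/dt = (Cᵢ₋₁ − Cᵢ)/τᵢ with τᵢ = Vᵢ/Q.
τ₁ = 925/32.4 = 28.549 s; τ₂ = 695/32.4 = 21.451 s.
Solving the cascade with C₁(0)=C₂(0)=0 gives C₂(t) = C_in[1 − (τ₁ e^(−t/τ₁) − τ₂ e^(−t/τ₂))/(τ₁ − τ₂)].
At t = 69.2: e^(−t/τ₁) = 0.088578, e^(−t/τ₂) = 0.039715.
C₂ = 3.62·[1 − (28.549·0.088578 − 21.451·0.039715)/(7.0988)] = 3.62·0.76377 = 2.7649 g/L.

2.76 g/L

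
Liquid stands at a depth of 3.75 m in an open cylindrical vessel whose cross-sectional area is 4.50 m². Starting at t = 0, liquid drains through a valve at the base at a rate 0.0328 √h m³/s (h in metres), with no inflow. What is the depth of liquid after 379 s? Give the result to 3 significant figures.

Volume balance on the tank: A dh/dt = −0.0328 √h.
This is separable: 2 d(√h)/dt = −0.0328/A, so √h = √h₀ − (0.0328/(2A)) t.
√h = √3.75 − 0.0328·379/(2·4.50) = 1.9365 − 1.3812 = 0.55525.
h = 0.55525² = 0.30830 m.

0.308 m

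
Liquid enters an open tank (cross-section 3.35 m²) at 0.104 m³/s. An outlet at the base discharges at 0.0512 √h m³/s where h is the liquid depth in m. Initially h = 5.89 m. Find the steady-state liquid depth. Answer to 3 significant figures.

4.13 m

Level balance: A dh/dt = 0.104 − 0.0512 √h. Setting dh/dt = 0:
Q_in = 0.0512 √h_ss ⇒ √h_ss = 0.104/0.0512 = 2.0312.
h_ss = 2.0312² = 4.1260 m. (Since h₀ = 5.89 m > h_ss, the level will fall toward this value.)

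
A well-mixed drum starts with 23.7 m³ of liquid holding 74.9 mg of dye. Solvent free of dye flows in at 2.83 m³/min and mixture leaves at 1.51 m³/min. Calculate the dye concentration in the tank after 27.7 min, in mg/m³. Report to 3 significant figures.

Total volume: dV/dt = Q_in − Q_out = 1.3200 m³/min, so V(t) = 23.7 + 1.3200 t and V(27.7) = 60.264 m³.
No dye enters, so dm/dt = −Q_out · (m/V).
Separate: dm/m = −Q_out dt/V(t) ⇒ ln(m/m₀) = −(Q_out/(Q_in−Q_out)) ln(V/V₀).
m = m₀ (V₀/V)^(Q_out/(Q_in−Q_out)) = 74.9 × (23.7/60.264)^(1.1439) = 25.753 mg.
C = m/V = 25.753/60.264 = 0.42734 mg/m³.

0.427 mg/m³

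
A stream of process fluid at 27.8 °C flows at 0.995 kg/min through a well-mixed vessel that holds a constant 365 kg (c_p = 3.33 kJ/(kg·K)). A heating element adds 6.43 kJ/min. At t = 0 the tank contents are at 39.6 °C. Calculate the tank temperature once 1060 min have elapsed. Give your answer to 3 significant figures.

M c_p dT/dt = ṁ c_p (T_in − T) + Q̇.
Rearrange: dT/dt = (T_ss − T)/τ with τ = M/ṁ = 366.83 min and T_ss = T_in + Q̇/(ṁ c_p) = 29.741 °C.
This is linear first-order; T(t) = T_ss + (T₀ − T_ss) e^(−t/τ).
T(1060) = 29.741 + (9.8594)·e^(−1060/366.83) = 29.741 + (9.8594)·0.055599 = 30.289 °C.

30.3 °C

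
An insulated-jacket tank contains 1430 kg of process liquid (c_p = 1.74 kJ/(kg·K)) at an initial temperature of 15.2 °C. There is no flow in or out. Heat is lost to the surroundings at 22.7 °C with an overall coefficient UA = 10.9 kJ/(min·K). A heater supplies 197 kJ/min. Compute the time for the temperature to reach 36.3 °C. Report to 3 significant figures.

Lumped-capacitance energy balance: M c_p dT/dt = UA(T_amb − T) + Q̇.
τ = M c_p/UA = 228.28 min; T_ss = T_amb + Q̇/UA = 22.7 + 197/10.9 = 40.773 °C.
T(t) = T_ss + (T₀ − T_ss)e^(−t/τ); set T = 36.3:
t = −τ ln[(T − T_ss)/(T₀ − T_ss)] = −228.28 · ln(0.17492) = 397.98 min.

398 min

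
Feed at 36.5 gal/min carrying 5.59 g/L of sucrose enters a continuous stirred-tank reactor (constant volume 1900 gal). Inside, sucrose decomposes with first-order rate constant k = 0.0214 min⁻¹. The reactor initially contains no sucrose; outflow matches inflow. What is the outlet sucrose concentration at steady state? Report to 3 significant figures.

2.64 g/L

Accumulation = in − out − consumed: V dC/dt = Q C_in − Q C − k V C.
Steady state (dC/dt = 0): C_ss = Q C_in/(Q + kV) = C_in/(1 + kV/Q).
C_ss = 36.5·5.59/(36.5 + 0.0214·1900) = 204.03/77.160 = 2.6443 g/L.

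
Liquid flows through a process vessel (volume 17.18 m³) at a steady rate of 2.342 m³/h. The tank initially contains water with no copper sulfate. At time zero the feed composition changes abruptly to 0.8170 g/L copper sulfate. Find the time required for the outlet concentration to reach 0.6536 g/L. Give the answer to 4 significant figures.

11.81 h

Unsteady species balance (constant V, well mixed): V dC/dt = Q(C_in − C), so τ = V/Q = 7.33561 h.
C(t) = C_in + (C₀ − C_in) e^(−t/τ). Set C = 0.6536 and solve for t:
e^(−t/τ) = (C − C_in)/(C₀ − C_in) = (0.6536 − 0.8170)/(0 − 0.8170) = 0.200000
t = −τ ln(…) = 7.33561 × 1.60944 = 11.8062 h.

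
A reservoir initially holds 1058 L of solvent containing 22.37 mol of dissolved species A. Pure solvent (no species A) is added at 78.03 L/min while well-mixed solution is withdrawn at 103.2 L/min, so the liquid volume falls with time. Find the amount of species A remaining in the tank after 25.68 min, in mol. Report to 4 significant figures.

Total volume: dV/dt = Q_in − Q_out = -25.1700 L/min, so V(t) = 1058 − 25.1700 t and V(25.68) = 411.634 L.
No species A enters, so dm/dt = −Q_out · (m/V).
dm/m = −Q_out dt/(V₀ − 25.1700 t); integrating gives ln(m/m₀) = −(Q_out/(Q_in−Q_out)) ln(V/V₀).
m = m₀ (V₀/V)^(Q_out/(Q_in−Q_out)) = 22.37 × (1058/411.634)^(-4.10012) = 0.466363 mol.

0.4664 mol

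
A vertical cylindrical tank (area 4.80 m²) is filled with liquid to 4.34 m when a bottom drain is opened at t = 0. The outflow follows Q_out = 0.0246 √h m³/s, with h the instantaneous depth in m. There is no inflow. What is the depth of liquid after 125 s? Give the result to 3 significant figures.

A dh/dt = −Q_out = −0.0246 √h.
This is separable: 2 d(√h)/dt = −0.0246/A, so √h = √h₀ − (0.0246/(2A)) t.
√h = √4.34 − 0.0246·125/(2·4.80) = 2.0833 − 0.32031 = 1.7630.
h = 1.7630² = 3.1080 m.

3.11 m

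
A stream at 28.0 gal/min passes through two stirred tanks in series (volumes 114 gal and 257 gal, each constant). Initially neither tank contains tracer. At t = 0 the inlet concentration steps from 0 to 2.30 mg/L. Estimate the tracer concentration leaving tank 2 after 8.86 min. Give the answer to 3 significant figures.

0.934 mg/L

Species balance on tank i: dCᵢ/dt = (Cᵢ₋₁ − Cᵢ)/τᵢ with τᵢ = Vᵢ/Q.
τ₁ = 114/28.0 = 4.0714 min; τ₂ = 257/28.0 = 9.1786 min.
Solving the cascade with C₁(0)=C₂(0)=0 gives C₂(t) = C_in[1 − (τ₁ e^(−t/τ₁) − τ₂ e^(−t/τ₂))/(τ₁ − τ₂)].
At t = 8.86: e^(−t/τ₁) = 0.11348, e^(−t/τ₂) = 0.38087.
C₂ = 2.30·[1 − (4.0714·0.11348 − 9.1786·0.38087)/(-5.1071)] = 2.30·0.40596 = 0.93371 mg/L.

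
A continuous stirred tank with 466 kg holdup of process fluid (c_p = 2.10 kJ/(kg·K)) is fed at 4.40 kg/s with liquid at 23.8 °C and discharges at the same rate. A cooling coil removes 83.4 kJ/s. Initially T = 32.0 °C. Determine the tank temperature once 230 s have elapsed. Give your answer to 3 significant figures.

M c_p dT/dt = ṁ c_p (T_in − T) − Q̇.
Rearrange: dT/dt = (T_ss − T)/τ with τ = M/ṁ = 105.91 s and T_ss = T_in − Q̇/(ṁ c_p) = 14.774 °C.
This is linear first-order; T(t) = T_ss + (T₀ − T_ss) e^(−t/τ).
T(230) = 14.774 + (17.226)·e^(−230/105.91) = 14.774 + (17.226)·0.11399 = 16.738 °C.

16.7 °C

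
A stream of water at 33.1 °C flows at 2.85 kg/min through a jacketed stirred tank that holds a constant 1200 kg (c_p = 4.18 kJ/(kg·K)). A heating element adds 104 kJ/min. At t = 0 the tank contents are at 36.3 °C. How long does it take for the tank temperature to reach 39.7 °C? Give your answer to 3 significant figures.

402 min

M c_p dT/dt = ṁ c_p (T_in − T) + Q̇.
τ = M/ṁ = 421.05 min; T_ss = T_in + Q̇/(ṁ c_p) = 41.830 °C.
T(t) = T_ss + (T₀ − T_ss) e^(−t/τ). Set T = 39.7:
e^(−t/τ) = (39.7 − 41.830)/(36.3 − 41.830) = 0.38517
t = −421.05 · ln(0.38517) = 401.72 min.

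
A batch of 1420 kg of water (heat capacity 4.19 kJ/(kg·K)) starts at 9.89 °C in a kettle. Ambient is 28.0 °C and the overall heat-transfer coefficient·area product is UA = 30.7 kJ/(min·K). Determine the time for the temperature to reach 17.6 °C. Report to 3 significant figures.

Energy balance: M c_p dT/dt = −UA(T − T_amb).
τ = M c_p/UA = 193.80 min; T_ss = T_amb = 28.000 °C.
T(t) = T_ss + (T₀ − T_ss)e^(−t/τ); set T = 17.6:
t = −τ ln[(T − T_ss)/(T₀ − T_ss)] = −193.80 · ln(0.57427) = 107.50 min.

107 min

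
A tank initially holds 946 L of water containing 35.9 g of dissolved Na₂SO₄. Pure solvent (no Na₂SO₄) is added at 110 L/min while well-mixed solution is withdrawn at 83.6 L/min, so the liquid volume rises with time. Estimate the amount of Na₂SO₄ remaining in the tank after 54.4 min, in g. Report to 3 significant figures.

1.93 g

Let m(t) be the amount of Na₂SO₄. Volume: V(t) = V₀ + (Q_in − Q_out) t = 946 + 26.400 t; V(54.4) = 2382.2 L.
Species balance (pure solvent in): dm/dt = −Q_out · m/V(t).
Separate: dm/m = −Q_out dt/V(t) ⇒ ln(m/m₀) = −(Q_out/(Q_in−Q_out)) ln(V/V₀).
m = m₀ (V₀/V)^(Q_out/(Q_in−Q_out)) = 35.9 × (946/2382.2)^(3.1667) = 1.9276 g.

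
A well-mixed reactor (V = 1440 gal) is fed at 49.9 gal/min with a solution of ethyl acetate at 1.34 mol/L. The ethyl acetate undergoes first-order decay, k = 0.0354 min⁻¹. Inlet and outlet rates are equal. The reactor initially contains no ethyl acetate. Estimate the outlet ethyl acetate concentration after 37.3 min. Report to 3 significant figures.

0.614 mol/L

V dC/dt = Q(C_in − C) − k V C.
dC/dt = (Q/V) C_in − (Q/V + k) C; effective rate a = Q/V + k = 0.034653 + 0.0354 = 0.070053 min⁻¹.
C_ss = Q C_in/(Q + kV) = 0.66285 mol/L; C(t) = C_ss + (C₀ − C_ss) e^(−a t).
C(37.3) = 0.66285 + (-0.66285)·e^(−0.070053·37.3) = 0.66285 + (-0.66285)·0.073317 = 0.61426 mol/L.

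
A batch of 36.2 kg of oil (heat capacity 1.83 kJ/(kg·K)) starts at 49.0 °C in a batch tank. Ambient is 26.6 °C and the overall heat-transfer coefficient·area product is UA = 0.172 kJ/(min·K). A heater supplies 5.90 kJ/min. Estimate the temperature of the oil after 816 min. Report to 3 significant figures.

59.5 °C

Lumped-capacitance energy balance: M c_p dT/dt = UA(T_amb − T) + Q̇.
dT/dt = (T_ss − T)/τ with T_ss = T_amb + Q̇/UA = 26.6 + 5.90/0.172 = 60.902 °C, τ = M c_p/UA = 36.2·1.83/0.172 = 385.15 min.
This is linear first-order; T(t) = T_ss + (T₀ − T_ss) e^(−t/τ).
T(816) = 60.902 + (-11.902)·0.12019 = 59.472 °C.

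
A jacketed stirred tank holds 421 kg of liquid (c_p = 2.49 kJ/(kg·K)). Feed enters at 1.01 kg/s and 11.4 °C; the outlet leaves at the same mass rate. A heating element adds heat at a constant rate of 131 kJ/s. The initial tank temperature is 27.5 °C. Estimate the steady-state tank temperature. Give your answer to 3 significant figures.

Unsteady energy balance on the tank contents: M c_p dT/dt = ṁ c_p (T_in − T) + 131.
At steady state dT/dt = 0 ⇒ T_ss = T_in + Q̇/(ṁ c_p) = 11.4 + 131/(1.01·2.49) = 63.490 °C.

63.5 °C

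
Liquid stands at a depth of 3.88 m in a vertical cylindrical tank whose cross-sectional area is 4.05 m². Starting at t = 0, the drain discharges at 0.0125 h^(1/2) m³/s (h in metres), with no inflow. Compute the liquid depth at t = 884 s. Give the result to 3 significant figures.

0.367 m

With no inflow, A dh/dt = −0.0125 √h.
Separate and integrate: 2(√h − √h₀) = −(0.0125/A) t.
√h = √3.88 − 0.0125·884/(2·4.05) = 1.9698 − 1.3642 = 0.60557.
h = 0.60557² = 0.36672 m.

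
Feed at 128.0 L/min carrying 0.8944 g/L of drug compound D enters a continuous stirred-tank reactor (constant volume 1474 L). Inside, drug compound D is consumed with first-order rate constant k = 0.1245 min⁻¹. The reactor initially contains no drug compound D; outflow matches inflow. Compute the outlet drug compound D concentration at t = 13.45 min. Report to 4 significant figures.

V dC/dt = Q(C_in − C) − k V C.
This is linear with rate a = Q/V + k = 0.211339 min⁻¹.
C_ss = Q C_in/(Q + kV) = 0.367507 g/L; C(t) = C_ss + (C₀ − C_ss) e^(−a t).
C(13.45) = 0.367507 + (-0.367507)·e^(−0.211339·13.45) = 0.367507 + (-0.367507)·0.0582796 = 0.346089 g/L.

0.3461 g/L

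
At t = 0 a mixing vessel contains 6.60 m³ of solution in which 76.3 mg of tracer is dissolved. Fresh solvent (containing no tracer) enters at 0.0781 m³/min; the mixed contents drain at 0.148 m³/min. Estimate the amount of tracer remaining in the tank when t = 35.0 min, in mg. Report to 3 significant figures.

Total volume: dV/dt = Q_in − Q_out = -0.069900 m³/min, so V(t) = 6.60 − 0.069900 t and V(35.0) = 4.1535 m³.
No tracer enters, so dm/dt = −Q_out · (m/V).
Separate: dm/m = −Q_out dt/V(t) ⇒ ln(m/m₀) = −(Q_out/(Q_in−Q_out)) ln(V/V₀).
m = m₀ (V₀/V)^(Q_out/(Q_in−Q_out)) = 76.3 × (6.60/4.1535)^(-2.1173) = 28.620 mg.

28.6 mg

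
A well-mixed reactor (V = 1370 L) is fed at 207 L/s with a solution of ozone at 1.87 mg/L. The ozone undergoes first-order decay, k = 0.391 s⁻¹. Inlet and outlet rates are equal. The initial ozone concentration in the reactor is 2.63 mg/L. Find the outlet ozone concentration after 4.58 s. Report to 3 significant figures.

V dC/dt = Q(C_in − C) − k V C.
dC/dt = (Q/V) C_in − (Q/V + k) C; effective rate a = Q/V + k = 0.15109 + 0.391 = 0.54209 s⁻¹.
C_ss = Q C_in/(Q + kV) = 0.52121 mg/L; C(t) = C_ss + (C₀ − C_ss) e^(−a t).
C(4.58) = 0.52121 + (2.1088)·e^(−0.54209·4.58) = 0.52121 + (2.1088)·0.083510 = 0.69732 mg/L.

0.697 mg/L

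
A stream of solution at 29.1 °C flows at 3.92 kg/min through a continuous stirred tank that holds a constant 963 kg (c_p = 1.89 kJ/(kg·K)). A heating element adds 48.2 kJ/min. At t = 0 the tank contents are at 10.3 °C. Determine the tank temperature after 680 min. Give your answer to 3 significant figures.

34.0 °C

M c_p dT/dt = ṁ c_p (T_in − T) + Q̇.
τ = M/ṁ = 245.66 min; T_ss = T_in + Q̇/(ṁ c_p) = 29.1 + 48.2/(3.92·1.89) = 35.606 °C.
Solution: T(t) = T_ss + (T₀ − T_ss) e^(−t/τ).
T(680) = 35.606 + (-25.306)·e^(−680/245.66) = 35.606 + (-25.306)·0.062786 = 34.017 °C.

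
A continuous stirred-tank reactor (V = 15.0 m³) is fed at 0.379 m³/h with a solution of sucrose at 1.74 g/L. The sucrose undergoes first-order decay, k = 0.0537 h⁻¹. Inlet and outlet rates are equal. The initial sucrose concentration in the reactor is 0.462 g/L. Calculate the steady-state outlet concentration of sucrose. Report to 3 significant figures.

Accumulation = in − out − consumed: V dC/dt = Q C_in − Q C − k V C.
Steady state (dC/dt = 0): C_ss = Q C_in/(Q + kV) = C_in/(1 + kV/Q).
C_ss = 0.379·1.74/(0.379 + 0.0537·15.0) = 0.65946/1.1845 = 0.55674 g/L.

0.557 g/L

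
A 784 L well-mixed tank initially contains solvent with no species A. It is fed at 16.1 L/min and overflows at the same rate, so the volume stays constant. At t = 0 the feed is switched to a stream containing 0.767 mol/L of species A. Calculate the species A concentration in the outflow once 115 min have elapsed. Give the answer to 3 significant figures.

0.695 mol/L

Unsteady species balance (constant V, well mixed): V dC/dt = Q(C_in − C).
Rewrite as dC/dt + C/τ = C_in/τ, τ = V/Q = 48.696 min.
Integrating: C(t) = C_in + (C₀ − C_in) e^(−t/τ).
C(115) = 0.767 + (0 − 0.767)·e^(−115/48.696) = 0.767 + (-0.76700)·0.094269 = 0.69470 mol/L.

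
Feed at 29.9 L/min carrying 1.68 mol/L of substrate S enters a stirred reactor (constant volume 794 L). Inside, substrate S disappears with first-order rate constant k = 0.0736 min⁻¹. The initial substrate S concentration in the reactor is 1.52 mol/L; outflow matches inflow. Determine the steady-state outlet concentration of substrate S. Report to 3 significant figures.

Accumulation = in − out − consumed: V dC/dt = Q C_in − Q C − k V C.
Steady state (dC/dt = 0): C_ss = Q C_in/(Q + kV) = C_in/(1 + kV/Q).
C_ss = 29.9·1.68/(29.9 + 0.0736·794) = 50.232/88.338 = 0.56863 mol/L.

0.569 mol/L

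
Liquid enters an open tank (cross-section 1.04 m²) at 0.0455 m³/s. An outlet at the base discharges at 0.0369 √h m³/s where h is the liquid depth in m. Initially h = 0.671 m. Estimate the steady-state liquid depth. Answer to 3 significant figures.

A dh/dt = Q_in − 0.0369 √h. Steady state requires inflow = outflow:
Q_in = 0.0369 √h_ss ⇒ √h_ss = 0.0455/0.0369 = 1.2331.
h_ss = 1.2331² = 1.5204 m. (Since h₀ = 0.671 m < h_ss, the level will rise toward this value.)

1.52 m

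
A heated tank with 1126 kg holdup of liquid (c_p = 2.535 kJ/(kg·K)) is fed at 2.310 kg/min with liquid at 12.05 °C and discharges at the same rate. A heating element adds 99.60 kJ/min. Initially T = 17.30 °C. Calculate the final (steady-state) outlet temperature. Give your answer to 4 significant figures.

M c_p dT/dt = ṁ c_p (T_in − T) + Q̇.
At steady state dT/dt = 0 ⇒ T_ss = T_in + Q̇/(ṁ c_p) = 12.05 + 99.60/(2.310·2.535) = 29.0586 °C.

29.06 °C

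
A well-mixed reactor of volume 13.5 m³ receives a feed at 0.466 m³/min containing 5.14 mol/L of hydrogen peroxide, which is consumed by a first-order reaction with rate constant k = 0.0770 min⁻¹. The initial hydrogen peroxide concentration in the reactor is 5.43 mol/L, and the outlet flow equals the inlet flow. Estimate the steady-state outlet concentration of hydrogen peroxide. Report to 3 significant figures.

Accumulation = in − out − consumed: V dC/dt = Q C_in − Q C − k V C.
Steady state (dC/dt = 0): C_ss = Q C_in/(Q + kV) = C_in/(1 + kV/Q).
C_ss = 0.466·5.14/(0.466 + 0.0770·13.5) = 2.3952/1.5055 = 1.5910 mol/L.

1.59 mol/L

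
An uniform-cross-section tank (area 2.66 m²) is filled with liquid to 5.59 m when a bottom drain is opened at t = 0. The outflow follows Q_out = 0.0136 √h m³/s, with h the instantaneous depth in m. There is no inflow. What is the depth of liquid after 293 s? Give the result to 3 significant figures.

With no inflow, A dh/dt = −0.0136 √h.
Separate and integrate: 2(√h − √h₀) = −(0.0136/A) t.
√h = √5.59 − 0.0136·293/(2·2.66) = 2.3643 − 0.74902 = 1.6153.
h = 1.6153² = 2.6092 m.

2.61 m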